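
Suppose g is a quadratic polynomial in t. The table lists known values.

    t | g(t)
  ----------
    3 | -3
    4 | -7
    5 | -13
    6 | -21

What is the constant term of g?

First differences: -4, -6, -8. Second differences: -2, -2.
Level-2 differences are constant, so g has degree 2.
Fitting a degree-2 polynomial gives g(t) = -t² + 3t - 3.
The constant term is g(0) = -3.

-3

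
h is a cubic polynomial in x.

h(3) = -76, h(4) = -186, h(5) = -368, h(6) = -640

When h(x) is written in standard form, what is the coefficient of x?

1

Write h(x) = ax³ + bx² + cx + d; the 4 given values yield a linear system in the 4 coefficients.
Solving, h(x) = -3x³ + x + 2.
The coefficient of x is 1.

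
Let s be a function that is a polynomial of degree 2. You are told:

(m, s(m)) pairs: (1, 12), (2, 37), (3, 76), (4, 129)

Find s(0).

Write s(m) = am² + bm + c; the 4 given values yield a linear system in the 3 coefficients.
Solving, s(m) = 7m² + 4m + 1.
Then s(0) = 1.

1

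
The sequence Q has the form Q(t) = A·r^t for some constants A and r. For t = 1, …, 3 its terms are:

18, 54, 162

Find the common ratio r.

3

Consecutive ratio: 54/18 = 3, and 162/54 = 3, so r = 3.
Then A·3^1 = 18 gives A = 6, and Q(t) = 6·3^t.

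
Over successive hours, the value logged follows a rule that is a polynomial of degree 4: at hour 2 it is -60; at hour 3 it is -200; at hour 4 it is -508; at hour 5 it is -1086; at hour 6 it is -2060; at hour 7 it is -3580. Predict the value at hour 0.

Write the value at x as P(x).
Write P(x) = ax^4 + bx³ + cx² + dx + e; the 6 given values yield a linear system in the 5 coefficients.
Solving, P(x) = -x^4 - 3x³ - 2x² - 8x + 4.
Then P(0) = 4.

4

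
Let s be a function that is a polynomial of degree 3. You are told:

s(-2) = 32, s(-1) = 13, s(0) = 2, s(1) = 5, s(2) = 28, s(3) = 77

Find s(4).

158

Write s(t) = at³ + bt² + ct + d; the 6 given values yield a linear system in the 4 coefficients.
Solving, s(t) = t³ + 7t² - 5t + 2.
Then s(4) = 158.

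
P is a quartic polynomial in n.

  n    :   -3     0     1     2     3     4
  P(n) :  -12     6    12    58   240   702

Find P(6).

Write P(n) = an^4 + bn³ + cn² + dn + e; the 6 given values yield a linear system in the 5 coefficients.
Solving, P(n) = 2n^4 + 4n³ - 6n² + 6n + 6.
Then P(6) = 3282.

3282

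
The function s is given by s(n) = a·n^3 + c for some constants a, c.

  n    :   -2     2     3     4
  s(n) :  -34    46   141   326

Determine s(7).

1721

From s(-2) = -34 and s(2) = 46: -8a + c = -34 and 8a + c = 46.
Subtracting: 16a = 80, so a = 5; then c = -34 − 5·(-8) = 6.
So s(n) = 5n³ + 6, and s(7) = 1721.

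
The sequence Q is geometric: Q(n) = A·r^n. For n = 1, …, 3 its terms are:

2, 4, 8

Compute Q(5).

Consecutive ratio: 4/2 = 2, and 8/4 = 2, so r = 2.
Then A·2^1 = 2 gives A = 1, and Q(n) = 1·2^n.
Q(5) = 1·2^5 = 32.

32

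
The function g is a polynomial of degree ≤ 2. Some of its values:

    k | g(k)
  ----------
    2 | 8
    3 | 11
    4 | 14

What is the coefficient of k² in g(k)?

First differences: 3, 3.
Level-1 differences are constant, so g has degree 1.
Fitting a degree-1 polynomial gives g(k) = 3k + 2.
The coefficient of k² is 0.

0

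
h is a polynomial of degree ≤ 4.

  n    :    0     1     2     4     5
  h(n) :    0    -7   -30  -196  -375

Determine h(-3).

Write h(n) = an^4 + bn³ + cn² + dn + e; the 5 given values yield a linear system in the 5 coefficients.
Solving, the leading coefficient vanishes, and h(n) = -3n³ + n² - 5n.
Then h(-3) = 105.

105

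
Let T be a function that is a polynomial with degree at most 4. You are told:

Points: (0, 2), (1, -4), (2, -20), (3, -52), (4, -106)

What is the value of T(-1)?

First differences: -6, -16, -32, -54. Second differences: -10, -16, -22. Third differences: -6, -6.
Level-3 differences are constant, so T has degree 3.
Fitting a degree-3 polynomial gives T(n) = -n³ - 2n² - 3n + 2.
Then T(-1) = 4.

4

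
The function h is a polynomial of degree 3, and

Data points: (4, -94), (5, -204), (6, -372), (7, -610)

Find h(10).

-1864

Write h(m) = am³ + bm² + cm + d; the 4 given values yield a linear system in the 4 coefficients.
Solving, h(m) = -2m³ + m² + 3m + 6.
Then h(10) = -1864.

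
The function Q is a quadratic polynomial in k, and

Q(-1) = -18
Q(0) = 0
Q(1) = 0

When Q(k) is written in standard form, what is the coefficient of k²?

Write Q(k) = ak² + bk + c; the 3 given values yield a linear system in the 3 coefficients.
Solving, Q(k) = -9k² + 9k.
The coefficient of k² is -9.

-9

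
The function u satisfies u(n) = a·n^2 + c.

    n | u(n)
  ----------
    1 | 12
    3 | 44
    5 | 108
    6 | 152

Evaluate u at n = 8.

From u(1) = 12 and u(3) = 44: 1a + c = 12 and 9a + c = 44.
Subtracting: 8a = 32, so a = 4; then c = 12 − 4·1 = 8.
So u(n) = 4n² + 8, and u(8) = 264.

264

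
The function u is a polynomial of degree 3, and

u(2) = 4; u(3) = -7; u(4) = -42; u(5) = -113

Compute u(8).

-662

Write u(x) = ax³ + bx² + cx + d; the 4 given values yield a linear system in the 4 coefficients.
Solving, u(x) = -2x³ + 6x² - 3x + 2.
Then u(8) = -662.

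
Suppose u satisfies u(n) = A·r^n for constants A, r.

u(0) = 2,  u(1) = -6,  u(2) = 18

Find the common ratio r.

-3

Consecutive ratio: -6/2 = -3, and 18/(-6) = -3, so r = -3.
Then A·(-3)^0 = 2 gives A = 2, and u(n) = 2·(-3)^n.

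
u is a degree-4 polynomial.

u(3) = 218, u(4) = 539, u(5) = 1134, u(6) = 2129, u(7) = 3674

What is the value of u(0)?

Write u(x) = ax^4 + bx³ + cx² + dx + e; the 5 given values yield a linear system in the 5 coefficients.
Solving, u(x) = x^4 + 3x³ + 4x² + 7x - 1.
Then u(0) = -1.

-1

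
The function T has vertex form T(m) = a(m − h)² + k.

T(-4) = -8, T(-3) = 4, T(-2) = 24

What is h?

First differences 12, 20; second difference 8 = 2a, so a = 4.
Expanding, the m-coefficient is −2ah = -8h; matching it to the data gives h = -5, and then k = -12.
So T(m) = 4(m + 5)² − 12.
Hence h = -5.

-5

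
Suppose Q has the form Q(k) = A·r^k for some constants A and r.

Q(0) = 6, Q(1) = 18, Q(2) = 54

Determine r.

Consecutive ratio: 18/6 = 3, and 54/18 = 3, so r = 3.
Then A·3^0 = 6 gives A = 6, and Q(k) = 6·3^k.

3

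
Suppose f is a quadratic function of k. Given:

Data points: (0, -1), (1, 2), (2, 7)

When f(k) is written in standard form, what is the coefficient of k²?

Write f(k) = ak² + bk + c; the 3 given values yield a linear system in the 3 coefficients.
Solving, f(k) = k² + 2k - 1.
The coefficient of k² is 1.

1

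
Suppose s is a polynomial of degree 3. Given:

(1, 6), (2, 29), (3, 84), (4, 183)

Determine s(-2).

Write s(k) = ak³ + bk² + ck + d; the 4 given values yield a linear system in the 4 coefficients.
Solving, s(k) = 2k³ + 4k² - 3k + 3.
Then s(-2) = 9.

9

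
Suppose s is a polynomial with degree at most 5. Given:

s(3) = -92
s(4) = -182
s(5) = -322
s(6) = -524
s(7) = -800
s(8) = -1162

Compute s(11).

First differences: -90, -140, -202, -276, -362. Second differences: -50, -62, -74, -86. Third differences: -12, -12, -12.
Level-3 differences are constant, so s has degree 3.
Fitting a degree-3 polynomial gives s(m) = -2m³ - m² - 9m - 2.
Then s(11) = -2884.

-2884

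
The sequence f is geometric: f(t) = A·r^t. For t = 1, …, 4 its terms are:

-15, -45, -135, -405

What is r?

Consecutive ratio: -45/(-15) = 3, and -135/(-45) = 3, so r = 3.
Then A·3^1 = -15 gives A = -5, and f(t) = -5·3^t.

3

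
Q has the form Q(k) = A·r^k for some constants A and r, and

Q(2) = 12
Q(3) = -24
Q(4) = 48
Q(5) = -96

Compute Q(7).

Consecutive ratio: -24/12 = -2, and 48/(-24) = -2, so r = -2.
Then A·(-2)^2 = 12 gives A = 3, and Q(k) = 3·(-2)^k.
Q(7) = 3·(-2)^7 = -384.

-384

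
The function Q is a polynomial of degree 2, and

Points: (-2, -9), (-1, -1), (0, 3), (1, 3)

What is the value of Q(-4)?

First differences: 8, 4, 0. Second differences: -4, -4.
Level-2 differences are constant, so Q has degree 2.
Fitting a degree-2 polynomial gives Q(m) = -2m² + 2m + 3.
Then Q(-4) = -37.

-37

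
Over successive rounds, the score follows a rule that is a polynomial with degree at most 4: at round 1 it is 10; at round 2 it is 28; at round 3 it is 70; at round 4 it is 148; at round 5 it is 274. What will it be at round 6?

Write the value at m as g(m).
First differences: 18, 42, 78, 126. Second differences: 24, 36, 48. Third differences: 12, 12.
Level-3 differences are constant, so g has degree 3.
Extending the table by one column gives the next first difference 186, so g(6) = 274 + 186 = 460.

460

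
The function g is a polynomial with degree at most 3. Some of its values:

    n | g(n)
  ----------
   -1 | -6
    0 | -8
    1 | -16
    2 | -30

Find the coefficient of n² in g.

First differences: -2, -8, -14. Second differences: -6, -6.
Level-2 differences are constant, so g has degree 2.
Fitting a degree-2 polynomial gives g(n) = -3n² - 5n - 8.
The coefficient of n² is -3.

-3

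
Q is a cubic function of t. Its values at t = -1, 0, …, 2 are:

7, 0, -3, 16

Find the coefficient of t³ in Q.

Write Q(t) = at³ + bt² + ct + d; the 4 given values yield a linear system in the 4 coefficients.
Solving, Q(t) = 3t³ + 2t² - 8t.
The coefficient of t³ is 3.

3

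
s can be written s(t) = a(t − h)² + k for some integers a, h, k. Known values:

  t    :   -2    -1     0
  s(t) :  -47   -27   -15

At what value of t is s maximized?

1

First differences 20, 12; second difference -8 = 2a, so a = -4.
Expanding, the t-coefficient is −2ah = 8h; matching it to the data gives h = 1, and then k = -11.
So s(t) = -4(t − 1)² − 11.
Hence h = 1.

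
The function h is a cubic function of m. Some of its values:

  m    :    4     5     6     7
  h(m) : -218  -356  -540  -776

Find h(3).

Write h(m) = am³ + bm² + cm + d; the 4 given values yield a linear system in the 4 coefficients.
Solving, h(m) = -m³ - 8m² - 5m - 6.
Then h(3) = -120.

-120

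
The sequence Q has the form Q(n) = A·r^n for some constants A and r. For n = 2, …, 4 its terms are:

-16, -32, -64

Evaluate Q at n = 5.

Consecutive ratio: -32/(-16) = 2, and -64/(-32) = 2, so r = 2.
Then A·2^2 = -16 gives A = -4, and Q(n) = -4·2^n.
Q(5) = -4·2^5 = -128.

-128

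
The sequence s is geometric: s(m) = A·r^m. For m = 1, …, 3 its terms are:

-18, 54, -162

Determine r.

-3

Consecutive ratio: 54/(-18) = -3, and -162/54 = -3, so r = -3.
Then A·(-3)^1 = -18 gives A = 6, and s(m) = 6·(-3)^m.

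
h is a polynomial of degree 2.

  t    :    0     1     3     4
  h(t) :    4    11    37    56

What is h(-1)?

Write h(t) = at² + bt + c; the 4 given values yield a linear system in the 3 coefficients.
Solving, h(t) = 2t² + 5t + 4.
Then h(-1) = 1.

1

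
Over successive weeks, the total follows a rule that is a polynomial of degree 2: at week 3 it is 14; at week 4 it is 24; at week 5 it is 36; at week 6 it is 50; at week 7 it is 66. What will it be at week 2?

Write the value at k as g(k).
First differences: 10, 12, 14, 16. Second differences: 2, 2, 2.
Level-2 differences are constant, so g has degree 2.
Fitting a degree-2 polynomial gives g(k) = k² + 3k - 4.
Then g(2) = 6.

6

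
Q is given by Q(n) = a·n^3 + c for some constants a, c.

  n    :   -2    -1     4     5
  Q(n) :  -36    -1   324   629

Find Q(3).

139

From Q(-2) = -36 and Q(-1) = -1: -8a + c = -36 and -1a + c = -1.
Subtracting: 7a = 35, so a = 5; then c = -36 − 5·(-8) = 4.
So Q(n) = 5n³ + 4, and Q(3) = 139.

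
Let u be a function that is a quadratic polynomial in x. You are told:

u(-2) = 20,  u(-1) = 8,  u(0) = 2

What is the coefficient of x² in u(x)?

3

Write u(x) = ax² + bx + c; the 3 given values yield a linear system in the 3 coefficients.
Solving, u(x) = 3x² - 3x + 2.
The coefficient of x² is 3.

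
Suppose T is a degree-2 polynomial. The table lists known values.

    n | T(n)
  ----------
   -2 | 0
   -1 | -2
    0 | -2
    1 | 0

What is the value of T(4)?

18

Write T(n) = an² + bn + c; the 4 given values yield a linear system in the 3 coefficients.
Solving, T(n) = n² + n - 2.
Then T(4) = 18.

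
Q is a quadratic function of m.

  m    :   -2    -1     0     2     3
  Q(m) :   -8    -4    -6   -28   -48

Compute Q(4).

Write Q(m) = am² + bm + c; the 5 given values yield a linear system in the 3 coefficients.
Solving, Q(m) = -3m² - 5m - 6.
Then Q(4) = -74.

-74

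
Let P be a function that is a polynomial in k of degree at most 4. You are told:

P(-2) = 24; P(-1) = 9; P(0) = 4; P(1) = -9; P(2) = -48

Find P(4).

First differences: -15, -5, -13, -39. Second differences: 10, -8, -26. Third differences: -18, -18.
Level-3 differences are constant, so P has degree 3.
Fitting a degree-3 polynomial gives P(k) = -3k³ - 4k² - 6k + 4.
Then P(4) = -276.

-276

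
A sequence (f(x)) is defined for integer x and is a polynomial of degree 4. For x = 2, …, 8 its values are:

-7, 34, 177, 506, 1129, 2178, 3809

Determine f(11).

14114

First differences: 41, 143, 329, 623, 1049, 1631. Second differences: 102, 186, 294, 426, 582. Third differences: 84, 108, 132, 156. Fourth differences: 24, 24, 24.
Level-4 differences are constant, so f has degree 4.
Fitting a degree-4 polynomial gives f(x) = x^4 - 4x² - 4x + 1.
Then f(11) = 14114.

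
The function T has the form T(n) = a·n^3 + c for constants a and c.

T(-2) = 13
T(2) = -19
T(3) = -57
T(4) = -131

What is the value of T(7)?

From T(-2) = 13 and T(2) = -19: -8a + c = 13 and 8a + c = -19.
Subtracting: 16a = -32, so a = -2; then c = 13 − (-2)·(-8) = -3.
So T(n) = -2n³ − 3, and T(7) = -689.

-689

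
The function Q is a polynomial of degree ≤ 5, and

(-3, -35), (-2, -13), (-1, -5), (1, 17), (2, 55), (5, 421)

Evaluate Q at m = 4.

Write Q(m) = am^5 + bm^4 + cm³ + dm² + em + p; the 6 given values yield a linear system in the 6 coefficients.
Solving, the top 2 coefficients vanish, and Q(m) = 2m³ + 5m² + 9m + 1.
Then Q(4) = 245.

245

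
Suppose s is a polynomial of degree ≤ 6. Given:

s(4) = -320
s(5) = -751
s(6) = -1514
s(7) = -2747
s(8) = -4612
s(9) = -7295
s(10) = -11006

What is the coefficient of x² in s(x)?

First differences: -431, -763, -1233, -1865, -2683, -3711. Second differences: -332, -470, -632, -818, -1028. Third differences: -138, -162, -186, -210. Fourth differences: -24, -24, -24.
Level-4 differences are constant, so s has degree 4.
Fitting a degree-4 polynomial gives s(x) = -x^4 - x³ - x + 4.
The coefficient of x² is 0.

0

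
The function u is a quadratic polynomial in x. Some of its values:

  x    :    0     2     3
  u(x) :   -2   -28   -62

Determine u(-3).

-68

Write u(x) = ax² + bx + c; the 3 given values yield a linear system in the 3 coefficients.
Solving, u(x) = -7x² + x - 2.
Then u(-3) = -68.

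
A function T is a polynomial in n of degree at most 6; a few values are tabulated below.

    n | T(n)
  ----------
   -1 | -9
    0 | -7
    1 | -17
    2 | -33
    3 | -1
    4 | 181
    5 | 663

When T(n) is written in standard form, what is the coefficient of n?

First differences: 2, -10, -16, 32, 182, 482. Second differences: -12, -6, 48, 150, 300. Third differences: 6, 54, 102, 150. Fourth differences: 48, 48, 48.
Level-4 differences are constant, so T has degree 4.
Fitting a degree-4 polynomial gives T(n) = 2n^4 - 3n³ - 8n² - n - 7.
The coefficient of n is -1.

-1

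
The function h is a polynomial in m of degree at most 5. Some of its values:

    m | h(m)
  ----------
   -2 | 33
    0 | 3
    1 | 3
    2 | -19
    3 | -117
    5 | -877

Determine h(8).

Write h(m) = am^5 + bm^4 + cm³ + dm² + em + p; the 6 given values yield a linear system in the 6 coefficients.
Solving, the leading coefficient vanishes, and h(m) = -m^4 - 3m³ + 5m² - m + 3.
Then h(8) = -5317.

-5317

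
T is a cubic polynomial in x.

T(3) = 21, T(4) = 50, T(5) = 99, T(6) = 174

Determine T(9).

615

Write T(x) = ax³ + bx² + cx + d; the 4 given values yield a linear system in the 4 coefficients.
Solving, T(x) = x³ - 2x² + 6x - 6.
Then T(9) = 615.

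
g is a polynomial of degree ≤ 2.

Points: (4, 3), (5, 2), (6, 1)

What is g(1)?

6

First differences: -1, -1.
Level-1 differences are constant, so g has degree 1.
Fitting a degree-1 polynomial gives g(k) = -k + 7.
Then g(1) = 6.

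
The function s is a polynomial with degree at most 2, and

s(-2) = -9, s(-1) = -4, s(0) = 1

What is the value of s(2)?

11

First differences: 5, 5.
Level-1 differences are constant, so s has degree 1.
Fitting a degree-1 polynomial gives s(m) = 5m + 1.
Then s(2) = 11.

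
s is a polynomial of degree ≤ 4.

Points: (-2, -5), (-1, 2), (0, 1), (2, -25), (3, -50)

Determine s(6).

-173

Write s(k) = ak^4 + bk³ + ck² + dk + e; the 5 given values yield a linear system in the 5 coefficients.
Solving, the top 2 coefficients vanish, and s(k) = -4k² - 5k + 1.
Then s(6) = -173.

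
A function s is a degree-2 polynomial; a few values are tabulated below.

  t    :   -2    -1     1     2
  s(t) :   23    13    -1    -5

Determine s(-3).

Write s(t) = at² + bt + c; the 4 given values yield a linear system in the 3 coefficients.
Solving, s(t) = t² - 7t + 5.
Then s(-3) = 35.

35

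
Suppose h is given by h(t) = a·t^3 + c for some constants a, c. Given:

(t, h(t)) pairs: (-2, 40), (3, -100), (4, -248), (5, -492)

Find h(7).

-1364

From h(-2) = 40 and h(3) = -100: -8a + c = 40 and 27a + c = -100.
Subtracting: 35a = -140, so a = -4; then c = 40 − (-4)·(-8) = 8.
So h(t) = -4t³ + 8, and h(7) = -1364.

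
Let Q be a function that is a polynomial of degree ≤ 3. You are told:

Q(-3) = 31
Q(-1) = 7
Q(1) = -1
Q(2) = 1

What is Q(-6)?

Write Q(m) = am³ + bm² + cm + d; the 4 given values yield a linear system in the 4 coefficients.
Solving, the leading coefficient vanishes, and Q(m) = 2m² - 4m + 1.
Then Q(-6) = 97.

97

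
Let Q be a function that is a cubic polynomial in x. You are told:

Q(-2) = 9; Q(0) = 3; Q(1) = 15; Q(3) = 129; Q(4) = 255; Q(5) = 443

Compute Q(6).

Write Q(x) = ax³ + bx² + cx + d; the 6 given values yield a linear system in the 4 coefficients.
Solving, Q(x) = 2x³ + 7x² + 3x + 3.
Then Q(6) = 705.

705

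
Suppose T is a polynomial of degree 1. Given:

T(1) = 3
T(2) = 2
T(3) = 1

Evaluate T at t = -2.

6

First differences: -1, -1.
Level-1 differences are constant, so T has degree 1.
Fitting a degree-1 polynomial gives T(t) = -t + 4.
Then T(-2) = 6.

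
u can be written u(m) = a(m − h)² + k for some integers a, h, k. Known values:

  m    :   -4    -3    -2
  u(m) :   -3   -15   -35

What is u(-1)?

First differences -12, -20; second difference -8 = 2a, so a = -4.
Expanding, the m-coefficient is −2ah = 8h; matching it to the data gives h = -5, and then k = 1.
So u(m) = -4(m + 5)² + 1.
u(-1) = -4·4² + 1 = -63.

-63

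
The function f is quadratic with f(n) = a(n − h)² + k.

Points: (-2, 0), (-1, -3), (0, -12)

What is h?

First differences -3, -9; second difference -6 = 2a, so a = -3.
Expanding, the n-coefficient is −2ah = 6h; matching it to the data gives h = -2, and then k = 0.
So f(n) = -3(n + 2)² + 0.
Hence h = -2.

-2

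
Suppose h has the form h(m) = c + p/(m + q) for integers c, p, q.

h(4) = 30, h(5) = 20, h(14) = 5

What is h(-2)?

-15

(h(m) − c)(m + q) = p for each data point; the three points give a linear system in c and q, then p follows.
Solving: c = 0, q = -2, p = 60, so h(m) = 60/(m − 2).
Then h(-2) = 0 + 60/(-4) = -15.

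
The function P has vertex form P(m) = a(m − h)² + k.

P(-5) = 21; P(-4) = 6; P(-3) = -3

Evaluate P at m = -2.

-6

First differences -15, -9; second difference 6 = 2a, so a = 3.
Expanding, the m-coefficient is −2ah = -6h; matching it to the data gives h = -2, and then k = -6.
So P(m) = 3(m + 2)² − 6.
P(-2) = 3·0² − 6 = -6.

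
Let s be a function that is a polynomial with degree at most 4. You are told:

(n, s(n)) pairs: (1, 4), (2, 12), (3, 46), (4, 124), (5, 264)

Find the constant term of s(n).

First differences: 8, 34, 78, 140. Second differences: 26, 44, 62. Third differences: 18, 18.
Level-3 differences are constant, so s has degree 3.
Fitting a degree-3 polynomial gives s(n) = 3n³ - 5n² + 2n + 4.
The constant term is s(0) = 4.

4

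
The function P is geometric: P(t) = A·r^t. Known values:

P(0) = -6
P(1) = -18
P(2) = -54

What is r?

Consecutive ratio: -18/(-6) = 3, and -54/(-18) = 3, so r = 3.
Then A·3^0 = -6 gives A = -6, and P(t) = -6·3^t.

3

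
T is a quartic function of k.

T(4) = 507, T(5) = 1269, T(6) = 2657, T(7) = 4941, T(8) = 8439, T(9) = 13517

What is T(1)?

First differences: 762, 1388, 2284, 3498, 5078. Second differences: 626, 896, 1214, 1580. Third differences: 270, 318, 366. Fourth differences: 48, 48.
Level-4 differences are constant, so T has degree 4.
Fitting a degree-4 polynomial gives T(k) = 2k^4 + k³ - 4k² - k - 1.
Then T(1) = -3.

-3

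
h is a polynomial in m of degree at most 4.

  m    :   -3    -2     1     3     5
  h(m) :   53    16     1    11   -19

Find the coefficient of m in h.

Write h(m) = am^4 + bm³ + cm² + dm + e; the 5 given values yield a linear system in the 5 coefficients.
Solving, the leading coefficient vanishes, and h(m) = -m³ + 4m² + 2m - 4.
The coefficient of m is 2.

2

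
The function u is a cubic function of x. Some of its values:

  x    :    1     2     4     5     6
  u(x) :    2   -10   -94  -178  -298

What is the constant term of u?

Write u(x) = ax³ + bx² + cx + d; the 5 given values yield a linear system in the 4 coefficients.
Solving, u(x) = -x³ - 3x² + 4x + 2.
The constant term is u(0) = 2.

2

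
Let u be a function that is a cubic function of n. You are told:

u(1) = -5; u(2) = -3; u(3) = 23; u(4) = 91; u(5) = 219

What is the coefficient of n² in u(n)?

-6

First differences: 2, 26, 68, 128. Second differences: 24, 42, 60. Third differences: 18, 18.
Level-3 differences are constant, so u has degree 3.
Fitting a degree-3 polynomial gives u(n) = 3n³ - 6n² - n - 1.
The coefficient of n² is -6.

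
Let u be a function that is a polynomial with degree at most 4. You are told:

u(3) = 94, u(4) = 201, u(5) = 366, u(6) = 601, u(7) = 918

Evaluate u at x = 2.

First differences: 107, 165, 235, 317. Second differences: 58, 70, 82. Third differences: 12, 12.
Level-3 differences are constant, so u has degree 3.
Fitting a degree-3 polynomial gives u(x) = 2x³ + 5x² - 2x + 1.
Then u(2) = 33.

33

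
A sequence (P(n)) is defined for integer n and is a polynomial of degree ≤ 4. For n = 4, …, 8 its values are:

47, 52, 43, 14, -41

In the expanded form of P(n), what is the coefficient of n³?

-1

First differences: 5, -9, -29, -55. Second differences: -14, -20, -26. Third differences: -6, -6.
Level-3 differences are constant, so P has degree 3.
Fitting a degree-3 polynomial gives P(n) = -n³ + 8n² - 6n + 7.
The coefficient of n³ is -1.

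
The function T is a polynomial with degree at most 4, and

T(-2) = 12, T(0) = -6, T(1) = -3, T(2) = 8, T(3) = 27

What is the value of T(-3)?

33

Write T(k) = ak^4 + bk³ + ck² + dk + e; the 5 given values yield a linear system in the 5 coefficients.
Solving, the top 2 coefficients vanish, and T(k) = 4k² - k - 6.
Then T(-3) = 33.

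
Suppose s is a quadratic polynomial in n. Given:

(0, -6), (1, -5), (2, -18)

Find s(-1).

-21

Write s(n) = an² + bn + c; the 3 given values yield a linear system in the 3 coefficients.
Solving, s(n) = -7n² + 8n - 6.
Then s(-1) = -21.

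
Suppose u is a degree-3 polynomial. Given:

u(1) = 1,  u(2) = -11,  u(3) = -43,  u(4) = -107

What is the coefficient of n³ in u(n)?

Write u(n) = an³ + bn² + cn + d; the 4 given values yield a linear system in the 4 coefficients.
Solving, u(n) = -2n³ + 2n² - 4n + 5.
The coefficient of n³ is -2.

-2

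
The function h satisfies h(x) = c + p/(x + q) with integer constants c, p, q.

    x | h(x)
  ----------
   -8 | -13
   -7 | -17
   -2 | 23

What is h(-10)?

-9

(h(x) − c)(x + q) = p for each data point; the three points give a linear system in c and q, then p follows.
Solving: c = -1, q = 4, p = 48, so h(x) = -1 + 48/(x + 4).
Then h(-10) = -1 + 48/(-6) = -9.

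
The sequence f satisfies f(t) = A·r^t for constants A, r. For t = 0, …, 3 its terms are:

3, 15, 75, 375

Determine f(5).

Consecutive ratio: 15/3 = 5, and 75/15 = 5, so r = 5.
Then A·5^0 = 3 gives A = 3, and f(t) = 3·5^t.
f(5) = 3·5^5 = 9375.

9375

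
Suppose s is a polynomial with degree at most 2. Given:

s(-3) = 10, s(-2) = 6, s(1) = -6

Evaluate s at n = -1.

2

Write s(n) = an² + bn + c; the 3 given values yield a linear system in the 3 coefficients.
Solving, the leading coefficient vanishes, and s(n) = -4n - 2.
Then s(-1) = 2.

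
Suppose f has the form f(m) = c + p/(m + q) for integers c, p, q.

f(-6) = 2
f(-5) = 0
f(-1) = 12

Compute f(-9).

(f(m) − c)(m + q) = p for each data point; the three points give a linear system in c and q, then p follows.
Solving: c = 6, q = 3, p = 12, so f(m) = 6 + 12/(m + 3).
Then f(-9) = 6 + 12/(-6) = 4.

4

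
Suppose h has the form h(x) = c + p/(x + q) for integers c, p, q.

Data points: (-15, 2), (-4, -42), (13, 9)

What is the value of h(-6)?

(h(x) − c)(x + q) = p for each data point; the three points give a linear system in c and q, then p follows.
Solving: c = 6, q = 3, p = 48, so h(x) = 6 + 48/(x + 3).
Then h(-6) = 6 + 48/(-3) = -10.

-10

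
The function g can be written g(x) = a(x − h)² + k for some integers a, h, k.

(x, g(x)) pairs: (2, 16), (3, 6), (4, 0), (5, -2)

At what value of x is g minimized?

First differences -10, -6, -2; second difference 4 = 2a, so a = 2.
Expanding, the x-coefficient is −2ah = -4h; matching it to the data gives h = 5, and then k = -2.
So g(x) = 2(x − 5)² − 2.
Hence h = 5.

5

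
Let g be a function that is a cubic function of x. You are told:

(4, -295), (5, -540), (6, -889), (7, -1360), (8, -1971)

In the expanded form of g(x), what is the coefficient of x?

First differences: -245, -349, -471, -611. Second differences: -104, -122, -140. Third differences: -18, -18.
Level-3 differences are constant, so g has degree 3.
Fitting a degree-3 polynomial gives g(x) = -3x³ - 7x² + x + 5.
The coefficient of x is 1.

1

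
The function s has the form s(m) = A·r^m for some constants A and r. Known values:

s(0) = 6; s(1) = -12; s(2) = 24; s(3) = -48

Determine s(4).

Consecutive ratio: -12/6 = -2, and 24/(-12) = -2, so r = -2.
Then A·(-2)^0 = 6 gives A = 6, and s(m) = 6·(-2)^m.
s(4) = 6·(-2)^4 = 96.

96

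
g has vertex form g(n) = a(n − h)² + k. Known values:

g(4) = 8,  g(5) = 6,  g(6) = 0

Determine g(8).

First differences -2, -6; second difference -4 = 2a, so a = -2.
Expanding, the n-coefficient is −2ah = 4h; matching it to the data gives h = 4, and then k = 8.
So g(n) = -2(n − 4)² + 8.
g(8) = -2·4² + 8 = -24.

-24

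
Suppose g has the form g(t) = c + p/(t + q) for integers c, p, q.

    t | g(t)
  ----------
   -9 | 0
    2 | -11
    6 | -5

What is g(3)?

-8

(g(t) − c)(t + q) = p for each data point; the three points give a linear system in c and q, then p follows.
Solving: c = -2, q = 0, p = -18, so g(t) = -2 − 18/(t + 0).
Then g(3) = -2 − 18/3 = -8.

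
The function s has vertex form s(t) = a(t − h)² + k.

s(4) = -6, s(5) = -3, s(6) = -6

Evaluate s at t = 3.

First differences 3, -3; second difference -6 = 2a, so a = -3.
Expanding, the t-coefficient is −2ah = 6h; matching it to the data gives h = 5, and then k = -3.
So s(t) = -3(t − 5)² − 3.
s(3) = -3·(-2)² − 3 = -15.

-15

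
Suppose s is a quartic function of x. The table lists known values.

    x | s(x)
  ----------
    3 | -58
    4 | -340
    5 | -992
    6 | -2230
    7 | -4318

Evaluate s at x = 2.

22

Write s(x) = ax^4 + bx³ + cx² + dx + e; the 5 given values yield a linear system in the 5 coefficients.
Solving, s(x) = -2x^4 + 9x² + 5x + 8.
Then s(2) = 22.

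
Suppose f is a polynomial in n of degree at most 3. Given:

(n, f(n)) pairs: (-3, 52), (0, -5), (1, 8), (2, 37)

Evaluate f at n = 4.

Write f(n) = an³ + bn² + cn + d; the 4 given values yield a linear system in the 4 coefficients.
Solving, the leading coefficient vanishes, and f(n) = 8n² + 5n - 5.
Then f(4) = 143.

143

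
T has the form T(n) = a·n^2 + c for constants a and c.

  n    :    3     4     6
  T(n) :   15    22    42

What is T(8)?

70

From T(3) = 15 and T(4) = 22: 9a + c = 15 and 16a + c = 22.
Subtracting: 7a = 7, so a = 1; then c = 15 − 1·9 = 6.
So T(n) = 1n² + 6, and T(8) = 70.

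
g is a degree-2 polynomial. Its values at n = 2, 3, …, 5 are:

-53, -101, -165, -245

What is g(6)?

-341

Write g(n) = an² + bn + c; the 4 given values yield a linear system in the 3 coefficients.
Solving, g(n) = -8n² - 8n - 5.
Then g(6) = -341.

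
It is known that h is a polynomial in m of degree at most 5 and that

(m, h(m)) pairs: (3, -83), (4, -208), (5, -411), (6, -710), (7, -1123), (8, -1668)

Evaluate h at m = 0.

4

First differences: -125, -203, -299, -413, -545. Second differences: -78, -96, -114, -132. Third differences: -18, -18, -18.
Level-3 differences are constant, so h has degree 3.
Fitting a degree-3 polynomial gives h(m) = -3m³ - 3m² + 7m + 4.
Then h(0) = 4.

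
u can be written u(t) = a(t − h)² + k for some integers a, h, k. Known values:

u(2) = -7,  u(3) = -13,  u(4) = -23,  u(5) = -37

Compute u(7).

First differences -6, -10, -14; second difference -4 = 2a, so a = -2.
Expanding, the t-coefficient is −2ah = 4h; matching it to the data gives h = 1, and then k = -5.
So u(t) = -2(t − 1)² − 5.
u(7) = -2·6² − 5 = -77.

-77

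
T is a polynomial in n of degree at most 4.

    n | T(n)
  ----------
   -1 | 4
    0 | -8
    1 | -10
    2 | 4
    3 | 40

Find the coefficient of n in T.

-8

Write T(n) = an^4 + bn³ + cn² + dn + e; the 5 given values yield a linear system in the 5 coefficients.
Solving, the leading coefficient vanishes, and T(n) = n³ + 5n² - 8n - 8.
The coefficient of n is -8.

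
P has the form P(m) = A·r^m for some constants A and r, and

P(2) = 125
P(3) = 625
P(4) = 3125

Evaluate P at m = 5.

Consecutive ratio: 625/125 = 5, and 3125/625 = 5, so r = 5.
Then A·5^2 = 125 gives A = 5, and P(m) = 5·5^m.
P(5) = 5·5^5 = 15625.

15625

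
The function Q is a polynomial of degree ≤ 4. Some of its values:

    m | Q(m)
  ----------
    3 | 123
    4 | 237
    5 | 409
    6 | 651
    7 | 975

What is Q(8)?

First differences: 114, 172, 242, 324. Second differences: 58, 70, 82. Third differences: 12, 12.
Level-3 differences are constant, so Q has degree 3.
Fitting a degree-3 polynomial gives Q(m) = 2m³ + 5m² + 5m + 9.
Then Q(8) = 1393.

1393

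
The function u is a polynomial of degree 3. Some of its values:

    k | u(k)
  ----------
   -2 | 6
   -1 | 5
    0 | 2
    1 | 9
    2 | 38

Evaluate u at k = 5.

First differences: -1, -3, 7, 29. Second differences: -2, 10, 22. Third differences: 12, 12.
Level-3 differences are constant, so u has degree 3.
Fitting a degree-3 polynomial gives u(k) = 2k³ + 5k² + 2.
Then u(5) = 377.

377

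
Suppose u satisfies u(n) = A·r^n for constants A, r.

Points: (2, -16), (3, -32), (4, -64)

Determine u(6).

-256

Consecutive ratio: -32/(-16) = 2, and -64/(-32) = 2, so r = 2.
Then A·2^2 = -16 gives A = -4, and u(n) = -4·2^n.
u(6) = -4·2^6 = -256.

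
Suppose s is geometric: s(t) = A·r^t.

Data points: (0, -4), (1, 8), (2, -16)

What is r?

Consecutive ratio: 8/(-4) = -2, and -16/8 = -2, so r = -2.
Then A·(-2)^0 = -4 gives A = -4, and s(t) = -4·(-2)^t.

-2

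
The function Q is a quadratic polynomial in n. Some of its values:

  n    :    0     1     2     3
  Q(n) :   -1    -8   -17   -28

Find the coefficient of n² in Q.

First differences: -7, -9, -11. Second differences: -2, -2.
Level-2 differences are constant, so Q has degree 2.
Fitting a degree-2 polynomial gives Q(n) = -n² - 6n - 1.
The coefficient of n² is -1.

-1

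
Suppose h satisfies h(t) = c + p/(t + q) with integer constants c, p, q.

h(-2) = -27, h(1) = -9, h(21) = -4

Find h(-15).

-1

(h(t) − c)(t + q) = p for each data point; the three points give a linear system in c and q, then p follows.
Solving: c = -3, q = 3, p = -24, so h(t) = -3 − 24/(t + 3).
Then h(-15) = -3 − 24/(-12) = -1.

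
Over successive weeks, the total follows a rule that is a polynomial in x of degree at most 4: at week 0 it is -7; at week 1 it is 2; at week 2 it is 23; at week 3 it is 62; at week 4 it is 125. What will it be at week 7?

518

Write the value at x as T(x).
First differences: 9, 21, 39, 63. Second differences: 12, 18, 24. Third differences: 6, 6.
Level-3 differences are constant, so T has degree 3.
Fitting a degree-3 polynomial gives T(x) = x³ + 3x² + 5x - 7.
Then T(7) = 518.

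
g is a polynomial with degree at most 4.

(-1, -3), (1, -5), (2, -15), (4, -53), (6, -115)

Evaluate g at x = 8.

Write g(x) = ax^4 + bx³ + cx² + dx + e; the 5 given values yield a linear system in the 5 coefficients.
Solving, the top 2 coefficients vanish, and g(x) = -3x² - x - 1.
Then g(8) = -201.

-201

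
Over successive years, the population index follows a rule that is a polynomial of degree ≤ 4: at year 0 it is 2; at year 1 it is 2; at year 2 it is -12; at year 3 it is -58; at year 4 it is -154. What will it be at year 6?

Write the value at n as P(n).
Write P(n) = an^4 + bn³ + cn² + dn + e; the 5 given values yield a linear system in the 5 coefficients.
Solving, the leading coefficient vanishes, and P(n) = -3n³ + 2n² + n + 2.
Then P(6) = -568.

-568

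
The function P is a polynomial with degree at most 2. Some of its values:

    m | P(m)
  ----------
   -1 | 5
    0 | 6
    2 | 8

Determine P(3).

Write P(m) = am² + bm + c; the 3 given values yield a linear system in the 3 coefficients.
Solving, the leading coefficient vanishes, and P(m) = m + 6.
Then P(3) = 9.

9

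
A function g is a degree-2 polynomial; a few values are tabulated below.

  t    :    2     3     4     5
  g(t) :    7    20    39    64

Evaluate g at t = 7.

Write g(t) = at² + bt + c; the 4 given values yield a linear system in the 3 coefficients.
Solving, g(t) = 3t² - 2t - 1.
Then g(7) = 132.

132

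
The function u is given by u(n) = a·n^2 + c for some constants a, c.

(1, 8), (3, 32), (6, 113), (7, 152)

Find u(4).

From u(1) = 8 and u(3) = 32: 1a + c = 8 and 9a + c = 32.
Subtracting: 8a = 24, so a = 3; then c = 8 − 3·1 = 5.
So u(n) = 3n² + 5, and u(4) = 53.

53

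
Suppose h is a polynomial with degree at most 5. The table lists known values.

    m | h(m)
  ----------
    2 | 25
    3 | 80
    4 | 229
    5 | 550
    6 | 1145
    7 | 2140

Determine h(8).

First differences: 55, 149, 321, 595, 995. Second differences: 94, 172, 274, 400. Third differences: 78, 102, 126. Fourth differences: 24, 24.
Level-4 differences are constant, so h has degree 4.
Extending the table by one column gives the next first difference 1545, so h(8) = 2140 + 1545 = 3685.

3685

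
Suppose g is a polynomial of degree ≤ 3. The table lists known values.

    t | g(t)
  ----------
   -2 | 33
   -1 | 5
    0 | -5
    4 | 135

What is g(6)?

Write g(t) = at³ + bt² + ct + d; the 4 given values yield a linear system in the 4 coefficients.
Solving, the leading coefficient vanishes, and g(t) = 9t² - t - 5.
Then g(6) = 313.

313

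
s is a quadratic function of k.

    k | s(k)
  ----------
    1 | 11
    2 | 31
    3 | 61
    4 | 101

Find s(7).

First differences: 20, 30, 40. Second differences: 10, 10.
Level-2 differences are constant, so s has degree 2.
Fitting a degree-2 polynomial gives s(k) = 5k² + 5k + 1.
Then s(7) = 281.

281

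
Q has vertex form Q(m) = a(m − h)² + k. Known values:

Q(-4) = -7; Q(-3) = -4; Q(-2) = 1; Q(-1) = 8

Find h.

First differences 3, 5, 7; second difference 2 = 2a, so a = 1.
Expanding, the m-coefficient is −2ah = -2h; matching it to the data gives h = -5, and then k = -8.
So Q(m) = 1(m + 5)² − 8.
Hence h = -5.

-5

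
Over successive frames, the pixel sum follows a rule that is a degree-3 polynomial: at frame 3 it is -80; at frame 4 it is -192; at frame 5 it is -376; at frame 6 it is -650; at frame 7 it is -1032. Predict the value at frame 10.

Write the value at k as u(k).
Write u(k) = ak³ + bk² + ck + d; the 5 given values yield a linear system in the 4 coefficients.
Solving, u(k) = -3k³ - k + 4.
Then u(10) = -3006.

-3006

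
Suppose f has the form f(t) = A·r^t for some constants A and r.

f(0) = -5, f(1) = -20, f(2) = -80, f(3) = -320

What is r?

4

Consecutive ratio: -20/(-5) = 4, and -80/(-20) = 4, so r = 4.
Then A·4^0 = -5 gives A = -5, and f(t) = -5·4^t.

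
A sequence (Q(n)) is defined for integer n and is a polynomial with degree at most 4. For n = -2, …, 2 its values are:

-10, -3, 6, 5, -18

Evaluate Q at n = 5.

-339

Write Q(n) = an^4 + bn³ + cn² + dn + e; the 5 given values yield a linear system in the 5 coefficients.
Solving, the leading coefficient vanishes, and Q(n) = -2n³ - 5n² + 6n + 6.
Then Q(5) = -339.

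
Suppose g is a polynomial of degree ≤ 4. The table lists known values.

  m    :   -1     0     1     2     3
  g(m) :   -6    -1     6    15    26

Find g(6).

First differences: 5, 7, 9, 11. Second differences: 2, 2, 2.
Level-2 differences are constant, so g has degree 2.
Fitting a degree-2 polynomial gives g(m) = m² + 6m - 1.
Then g(6) = 71.

71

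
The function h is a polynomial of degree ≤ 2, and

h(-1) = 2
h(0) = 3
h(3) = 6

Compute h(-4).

-1

Write h(k) = ak² + bk + c; the 3 given values yield a linear system in the 3 coefficients.
Solving, the leading coefficient vanishes, and h(k) = k + 3.
Then h(-4) = -1.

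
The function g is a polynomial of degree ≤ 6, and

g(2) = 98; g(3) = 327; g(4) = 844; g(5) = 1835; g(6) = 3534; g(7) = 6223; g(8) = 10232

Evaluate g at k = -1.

-1

First differences: 229, 517, 991, 1699, 2689, 4009. Second differences: 288, 474, 708, 990, 1320. Third differences: 186, 234, 282, 330. Fourth differences: 48, 48, 48.
Level-4 differences are constant, so g has degree 4.
Fitting a degree-4 polynomial gives g(k) = 2k^4 + 3k³ + 7k² + 7k.
Then g(-1) = -1.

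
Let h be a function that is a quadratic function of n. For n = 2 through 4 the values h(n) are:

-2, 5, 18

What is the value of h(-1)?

13

Write h(n) = an² + bn + c; the 3 given values yield a linear system in the 3 coefficients.
Solving, h(n) = 3n² - 8n + 2.
Then h(-1) = 13.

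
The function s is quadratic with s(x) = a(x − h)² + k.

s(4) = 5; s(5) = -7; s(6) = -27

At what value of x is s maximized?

3

First differences -12, -20; second difference -8 = 2a, so a = -4.
Expanding, the x-coefficient is −2ah = 8h; matching it to the data gives h = 3, and then k = 9.
So s(x) = -4(x − 3)² + 9.
Hence h = 3.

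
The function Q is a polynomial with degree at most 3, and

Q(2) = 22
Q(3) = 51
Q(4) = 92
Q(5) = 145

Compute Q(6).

Write Q(x) = ax³ + bx² + cx + d; the 4 given values yield a linear system in the 4 coefficients.
Solving, the leading coefficient vanishes, and Q(x) = 6x² - x.
Then Q(6) = 210.

210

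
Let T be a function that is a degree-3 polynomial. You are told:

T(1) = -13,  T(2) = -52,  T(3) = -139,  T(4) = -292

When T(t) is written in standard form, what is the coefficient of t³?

-3

Write T(t) = at³ + bt² + ct + d; the 4 given values yield a linear system in the 4 coefficients.
Solving, T(t) = -3t³ - 6t² - 4.
The coefficient of t³ is -3.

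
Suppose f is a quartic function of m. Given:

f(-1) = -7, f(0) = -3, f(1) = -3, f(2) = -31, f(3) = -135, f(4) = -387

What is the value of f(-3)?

-51

First differences: 4, 0, -28, -104, -252. Second differences: -4, -28, -76, -148. Third differences: -24, -48, -72. Fourth differences: -24, -24.
Level-4 differences are constant, so f has degree 4.
Fitting a degree-4 polynomial gives f(m) = -m^4 - 2m³ - m² + 4m - 3.
Then f(-3) = -51.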